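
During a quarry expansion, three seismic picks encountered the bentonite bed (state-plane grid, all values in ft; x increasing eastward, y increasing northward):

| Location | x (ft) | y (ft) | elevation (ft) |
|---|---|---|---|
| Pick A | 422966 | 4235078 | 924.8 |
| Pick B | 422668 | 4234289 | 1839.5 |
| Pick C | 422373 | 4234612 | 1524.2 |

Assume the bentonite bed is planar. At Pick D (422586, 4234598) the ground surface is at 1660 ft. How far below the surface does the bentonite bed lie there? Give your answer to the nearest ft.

Two edge vectors: Pick A→Pick B = (-298, -789, 914.7), Pick A→Pick C = (-593, -466, 599.4).
Normal n = (Pick A→Pick B) × (Pick A→Pick C) = (-46676.4, -363795.9, -329009).
So ∂z/∂x = −n_x/n_z = −0.14186968 and ∂z/∂y = −n_y/n_z = −1.10573237.
Intercept c from Pick A: 924.8 + 60006.05 + 4682862.82 = 4743793.67.
At (422586, 4234598): z_contact = −59952.1 − 4682332.1 + 4743793.67 = 1509.5 ft.
Depth below ground = 1660 − 1509.5 = 151 ft.

151 ft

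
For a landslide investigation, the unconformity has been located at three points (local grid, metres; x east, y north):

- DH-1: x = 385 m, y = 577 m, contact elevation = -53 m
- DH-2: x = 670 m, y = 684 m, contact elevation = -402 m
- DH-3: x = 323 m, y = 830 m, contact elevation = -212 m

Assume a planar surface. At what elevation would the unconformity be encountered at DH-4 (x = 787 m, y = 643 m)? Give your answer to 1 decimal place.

Let the plane be z = a·x + b·y + c.
DH-2−DH-1: 285a + 107b = −349;  DH-3−DH-1: −62a + 253b = −159.
Solving gives a = −0.90532, b = −0.85032.
Then c = -53 − a·385 − b·577 = 786.18.
At (787, 643): z = −712.5 − 546.8 + 786.18 = -473.1 m.

-473.1 m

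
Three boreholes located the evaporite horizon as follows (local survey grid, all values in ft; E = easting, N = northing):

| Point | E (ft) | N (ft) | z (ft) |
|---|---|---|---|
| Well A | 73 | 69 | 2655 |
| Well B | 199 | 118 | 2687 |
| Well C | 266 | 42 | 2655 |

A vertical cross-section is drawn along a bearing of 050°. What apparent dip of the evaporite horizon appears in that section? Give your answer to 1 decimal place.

Let the plane be z = a·E + b·N + c.
Well B−Well A: 126a + 49b = 32;  Well C−Well A: 193a − 27b = 0.
Solving gives a = 0.06719, b = 0.48029.
Unit vector along 050° is (sin 50°, cos 50°) = (0.7660, 0.6428).
Slope in that direction = a·(0.7660) + b·(0.6428) = 0.36019.
Apparent dip = arctan|0.36019| = 19.8° (true dip is 25.9°, so apparent ≤ true as expected).

19.8°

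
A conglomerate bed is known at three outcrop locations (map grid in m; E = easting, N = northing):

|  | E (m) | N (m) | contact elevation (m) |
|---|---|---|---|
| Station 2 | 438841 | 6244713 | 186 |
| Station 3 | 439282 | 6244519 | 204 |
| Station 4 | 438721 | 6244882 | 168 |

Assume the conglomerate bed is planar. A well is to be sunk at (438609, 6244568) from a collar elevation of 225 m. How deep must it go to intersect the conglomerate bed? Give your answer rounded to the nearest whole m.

Let the plane be z = a·E + b·N + c.
Station 3−Station 2: 441a − 194b = 18;  Station 4−Station 2: −120a + 169b = −18.
Solving gives a = −0.00878066, b = −0.11274366.
Then c = 186 − a·438841 − b·6244713 = 708091.13.
At (438609, 6244568): z_contact = −3851.3 − 704035.5 + 708091.13 = 204.4 m.
Depth below ground = 225 − 204.4 = 21 m.

21 m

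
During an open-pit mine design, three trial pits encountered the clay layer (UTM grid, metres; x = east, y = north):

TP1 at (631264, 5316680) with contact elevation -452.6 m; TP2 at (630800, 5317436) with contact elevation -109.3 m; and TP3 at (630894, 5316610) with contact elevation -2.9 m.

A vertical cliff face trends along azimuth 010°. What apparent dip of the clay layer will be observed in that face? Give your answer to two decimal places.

24.70°

Let the plane be z = a·x + b·y + c.
TP2−TP1: −464a + 756b = 343.3;  TP3−TP1: −370a − 70b = 449.7.
Solving gives a = −1.16593, b = −0.26150.
Unit vector along 010° is (sin 10°, cos 10°) = (0.1736, 0.9848).
Slope in that direction = a·(0.1736) + b·(0.9848) = −0.45999.
Apparent dip = arctan|0.45999| = 24.70° (true dip is 50.1°, so apparent ≤ true as expected).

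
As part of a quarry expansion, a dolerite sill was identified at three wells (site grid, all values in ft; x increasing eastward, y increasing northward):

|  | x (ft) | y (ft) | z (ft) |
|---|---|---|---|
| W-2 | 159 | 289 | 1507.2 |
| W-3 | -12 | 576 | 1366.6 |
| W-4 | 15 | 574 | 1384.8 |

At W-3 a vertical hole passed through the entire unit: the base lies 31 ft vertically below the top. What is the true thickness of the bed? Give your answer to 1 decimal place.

25.7 ft

Two edge vectors: W-2→W-3 = (-171, 287, -140.6), W-2→W-4 = (-144, 285, -122.4).
Normal n = (W-2→W-3) × (W-2→W-4) = (4942.2, -684, -7407).
So ∂z/∂x = −n_x/n_z = 0.66723 and ∂z/∂y = −n_y/n_z = −0.09235.
|∇z| = √(a²+b²) = 0.67359, so dip δ = arctan(0.67359) = 33.96°.
True thickness = vertical thickness × cos δ = 31 × cos 33.96° = 25.7 ft.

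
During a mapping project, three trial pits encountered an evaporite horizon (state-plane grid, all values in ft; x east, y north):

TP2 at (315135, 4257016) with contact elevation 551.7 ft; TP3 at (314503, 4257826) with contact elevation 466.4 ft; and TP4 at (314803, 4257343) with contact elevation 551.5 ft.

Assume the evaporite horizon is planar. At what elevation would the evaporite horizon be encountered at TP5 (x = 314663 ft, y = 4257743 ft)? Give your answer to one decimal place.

Two edge vectors: TP2→TP3 = (-632, 810, -85.3), TP2→TP4 = (-332, 327, -0.2).
Normal n = (TP2→TP3) × (TP2→TP4) = (27731.1, 28193.2, 62256).
So ∂z/∂x = −n_x/n_z = −0.445436584 and ∂z/∂y = −n_y/n_z = −0.452859162.
Intercept c from TP2: 551.7 + 140372.66 + 1927828.70 = 2068753.06.
At (314663, 4257743): z = −140162.4 − 1928157.9 + 2068753.06 = 432.7 ft.

432.7 ft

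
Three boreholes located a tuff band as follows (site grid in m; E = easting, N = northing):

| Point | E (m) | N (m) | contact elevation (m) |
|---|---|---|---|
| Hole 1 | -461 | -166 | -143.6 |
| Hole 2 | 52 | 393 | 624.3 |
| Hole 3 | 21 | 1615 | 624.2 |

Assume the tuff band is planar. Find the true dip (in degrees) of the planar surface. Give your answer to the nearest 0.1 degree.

55.5°

Let the plane be z = a·E + b·N + c.
Hole 2−Hole 1: 513a + 559b = 767.9;  Hole 3−Hole 1: 482a + 1781b = 767.8.
Solving gives a = 1.45670, b = 0.03687.
Gradient magnitude |∇z| = √(a² + b²) = √(2.12198 + 0.00136) = 1.45717.
True dip = arctan(1.45717) = 55.5°, dipping toward W (azimuth ≈ 269°).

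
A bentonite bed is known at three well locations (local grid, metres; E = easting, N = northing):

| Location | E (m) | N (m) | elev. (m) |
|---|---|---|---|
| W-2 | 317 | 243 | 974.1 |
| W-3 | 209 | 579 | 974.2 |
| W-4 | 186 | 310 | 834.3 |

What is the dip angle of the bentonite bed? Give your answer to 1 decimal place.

53.3°

Two edge vectors: W-2→W-3 = (-108, 336, 0.1), W-2→W-4 = (-131, 67, -139.8).
Normal n = (W-2→W-3) × (W-2→W-4) = (-46979.5, -15111.5, 36780).
So ∂z/∂E = −n_x/n_z = 1.27731 and ∂z/∂N = −n_y/n_z = 0.41086.
Gradient magnitude |∇z| = √(a² + b²) = √(1.63152 + 0.16881) = 1.34176.
True dip = arctan(1.34176) = 53.3°, dipping toward WSW (azimuth ≈ 252°).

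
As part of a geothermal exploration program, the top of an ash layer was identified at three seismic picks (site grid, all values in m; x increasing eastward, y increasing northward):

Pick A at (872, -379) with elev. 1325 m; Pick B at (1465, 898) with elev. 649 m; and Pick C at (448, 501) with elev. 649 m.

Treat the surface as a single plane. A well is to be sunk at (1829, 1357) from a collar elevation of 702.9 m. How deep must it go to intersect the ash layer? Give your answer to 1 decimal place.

Two edge vectors: Pick A→Pick B = (593, 1277, -676), Pick A→Pick C = (-424, 880, -676).
Normal n = (Pick A→Pick B) × (Pick A→Pick C) = (-268372, 687492, 1063288).
So ∂z/∂x = −n_x/n_z = 0.252398 and ∂z/∂y = −n_y/n_z = −0.646572.
Intercept c from Pick A: 1325 − 220.09 − 245.05 = 859.86.
At (1829, 1357): z_contact = 461.64 − 877.40 + 859.86 = 444.10 m.
Depth below ground = 702.9 − 444.10 = 258.8 m.

258.8 m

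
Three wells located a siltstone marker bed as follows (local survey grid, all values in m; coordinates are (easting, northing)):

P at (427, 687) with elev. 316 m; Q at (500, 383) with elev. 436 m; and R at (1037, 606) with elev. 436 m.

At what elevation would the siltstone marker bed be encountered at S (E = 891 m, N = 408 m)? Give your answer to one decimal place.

Two edge vectors: P→Q = (73, -304, 120), P→R = (610, -81, 120).
Normal n = (P→Q) × (P→R) = (-26760, 64440, 179527).
So ∂z/∂E = −n_x/n_z = 0.149058 and ∂z/∂N = −n_y/n_z = −0.358943.
Intercept c from P: 316 − 63.65 + 246.59 = 498.95.
At (891, 408): z = 132.8 − 146.4 + 498.95 = 485.3 m.

485.3 m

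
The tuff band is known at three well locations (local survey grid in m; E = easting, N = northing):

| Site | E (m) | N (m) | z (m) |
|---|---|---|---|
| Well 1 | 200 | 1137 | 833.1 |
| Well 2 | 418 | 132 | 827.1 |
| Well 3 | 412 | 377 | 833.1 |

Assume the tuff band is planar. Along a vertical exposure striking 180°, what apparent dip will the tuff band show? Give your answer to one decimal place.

Let the plane be z = a·E + b·N + c.
Well 2−Well 1: 218a − 1005b = −6;  Well 3−Well 1: 212a − 760b = 0.
Solving gives a = 0.09624, b = 0.02685.
Unit vector along 180° is (sin 180°, cos 180°) = (0.0000, -1.0000).
Slope in that direction = a·(0.0000) + b·(-1.0000) = −0.02685.
Apparent dip = arctan|0.02685| = 1.5° (true dip is 5.7°, so apparent ≤ true as expected).

1.5°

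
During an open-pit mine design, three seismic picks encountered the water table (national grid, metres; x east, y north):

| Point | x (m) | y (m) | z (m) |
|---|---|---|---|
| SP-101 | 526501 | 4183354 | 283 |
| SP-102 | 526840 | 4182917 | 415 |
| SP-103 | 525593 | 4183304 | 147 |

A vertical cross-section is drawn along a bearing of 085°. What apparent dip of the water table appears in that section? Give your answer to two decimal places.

Two edge vectors: SP-101→SP-102 = (339, -437, 132), SP-101→SP-103 = (-908, -50, -136).
Normal n = (SP-101→SP-102) × (SP-101→SP-103) = (66032, -73752, -413746).
So ∂z/∂x = −n_x/n_z = 0.15960 and ∂z/∂y = −n_y/n_z = −0.17825.
Unit vector along 085° is (sin 85°, cos 85°) = (0.9962, 0.0872).
Slope in that direction = a·(0.9962) + b·(0.0872) = 0.14345.
Apparent dip = arctan|0.14345| = 8.16° (true dip is 13.5°, so apparent ≤ true as expected).

8.16°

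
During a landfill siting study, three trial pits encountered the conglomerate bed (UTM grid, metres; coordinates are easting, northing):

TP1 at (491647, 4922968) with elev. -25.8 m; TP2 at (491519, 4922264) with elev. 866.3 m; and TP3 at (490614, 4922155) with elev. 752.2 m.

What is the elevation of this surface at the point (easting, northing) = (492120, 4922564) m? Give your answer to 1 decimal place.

641.9 m

Two edge vectors: TP1→TP2 = (-128, -704, 892.1), TP1→TP3 = (-1033, -813, 778).
Normal n = (TP1→TP2) × (TP1→TP3) = (177565.3, -821955.3, -623168).
So ∂z/∂easting = −n_x/n_z = 0.284939695 and ∂z/∂northing = −n_y/n_z = −1.318994717.
Intercept c from TP1: -25.8 − 140089.75 + 6493368.79 = 6353253.24.
At (492120, 4922564): z = 140224.5 − 6492835.9 + 6353253.24 = 641.9 m.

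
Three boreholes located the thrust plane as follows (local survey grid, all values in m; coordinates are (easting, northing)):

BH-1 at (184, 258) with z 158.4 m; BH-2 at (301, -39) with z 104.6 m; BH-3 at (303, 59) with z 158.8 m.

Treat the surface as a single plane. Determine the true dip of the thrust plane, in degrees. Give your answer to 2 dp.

Let the plane be z = a·E + b·N + c.
BH-2−BH-1: 117a − 297b = −53.8;  BH-3−BH-1: 119a − 199b = 0.4.
Solving gives a = 0.89760, b = 0.53474.
Gradient magnitude |∇z| = √(a² + b²) = √(0.80568 + 0.28595) = 1.04481.
True dip = arctan(1.04481) = 46.26°, dipping toward WSW (azimuth ≈ 239°).

46.26°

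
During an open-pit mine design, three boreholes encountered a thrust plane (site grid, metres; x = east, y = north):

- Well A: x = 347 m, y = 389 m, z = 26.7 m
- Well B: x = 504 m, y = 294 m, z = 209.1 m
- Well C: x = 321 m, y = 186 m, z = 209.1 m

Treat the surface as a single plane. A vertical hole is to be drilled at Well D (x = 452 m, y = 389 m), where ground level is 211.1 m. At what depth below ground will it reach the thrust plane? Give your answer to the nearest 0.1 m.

Let the plane be z = a·x + b·y + c.
Well B−Well A: 157a − 95b = 182.4;  Well C−Well A: −26a − 203b = 182.4.
Solving gives a = 0.57364, b = −0.97199.
Then c = 26.7 − a·347 − b·389 = 205.75.
At (452, 389): z_contact = 259.28 − 378.11 + 205.75 = 86.93 m.
Depth below ground = 211.1 − 86.93 = 124.2 m.

124.2 m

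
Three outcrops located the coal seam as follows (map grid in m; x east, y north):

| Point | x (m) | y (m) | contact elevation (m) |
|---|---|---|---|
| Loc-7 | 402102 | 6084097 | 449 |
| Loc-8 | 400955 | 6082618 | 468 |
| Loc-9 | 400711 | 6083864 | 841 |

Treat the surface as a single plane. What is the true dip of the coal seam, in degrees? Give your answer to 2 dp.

Two edge vectors: Loc-7→Loc-8 = (-1147, -1479, 19), Loc-7→Loc-9 = (-1391, -233, 392).
Normal n = (Loc-7→Loc-8) × (Loc-7→Loc-9) = (-575341, 423195, -1790038).
So ∂z/∂x = −n_x/n_z = −0.32141 and ∂z/∂y = −n_y/n_z = 0.23642.
Gradient magnitude |∇z| = √(a² + b²) = √(0.10331 + 0.05589) = 0.39900.
True dip = arctan(0.39900) = 21.75°, dipping toward SE (azimuth ≈ 126°).

21.75°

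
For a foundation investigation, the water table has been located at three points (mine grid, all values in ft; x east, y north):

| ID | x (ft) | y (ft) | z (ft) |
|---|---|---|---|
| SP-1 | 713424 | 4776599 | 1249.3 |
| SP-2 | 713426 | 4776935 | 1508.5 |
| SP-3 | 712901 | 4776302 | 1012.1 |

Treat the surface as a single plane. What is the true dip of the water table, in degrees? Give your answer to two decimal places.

Let the plane be z = a·x + b·y + c.
SP-2−SP-1: 2a + 336b = 259.2;  SP-3−SP-1: −523a − 297b = −237.2.
Solving gives a = 0.01551, b = 0.77134.
Gradient magnitude |∇z| = √(a² + b²) = √(0.00024 + 0.59496) = 0.77149.
True dip = arctan(0.77149) = 37.65°, dipping toward S (azimuth ≈ 181°).

37.65°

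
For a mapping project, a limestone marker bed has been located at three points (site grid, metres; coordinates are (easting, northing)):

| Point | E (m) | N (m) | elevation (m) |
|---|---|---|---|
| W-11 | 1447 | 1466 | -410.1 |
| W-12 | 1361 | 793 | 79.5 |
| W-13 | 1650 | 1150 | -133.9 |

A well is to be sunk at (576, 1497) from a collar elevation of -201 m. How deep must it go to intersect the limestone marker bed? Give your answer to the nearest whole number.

398 m

Two edge vectors: W-11→W-12 = (-86, -673, 489.6), W-11→W-13 = (203, -316, 276.2).
Normal n = (W-11→W-12) × (W-11→W-13) = (-31169, 123142, 163795).
So ∂z/∂E = −n_x/n_z = 0.19029 and ∂z/∂N = −n_y/n_z = −0.75181.
Intercept c from W-11: -410.1 − 275.35 + 1102.15 = 416.69.
At (576, 1497): z_contact = 109.6 − 1125.5 + 416.69 = -599.2 m.
Depth below ground = -201 − (-599.2) = 398 m.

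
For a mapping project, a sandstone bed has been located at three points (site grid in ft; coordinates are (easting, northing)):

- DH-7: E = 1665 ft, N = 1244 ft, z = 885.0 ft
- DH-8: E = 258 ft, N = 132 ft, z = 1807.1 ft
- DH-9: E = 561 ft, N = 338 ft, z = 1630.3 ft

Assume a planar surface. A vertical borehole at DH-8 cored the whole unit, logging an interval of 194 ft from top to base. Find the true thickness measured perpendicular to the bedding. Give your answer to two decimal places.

Let the plane be z = a·E + b·N + c.
DH-8−DH-7: −1407a − 1112b = 922.1;  DH-9−DH-7: −1104a − 906b = 745.3.
Solving gives a = −0.14119, b = −0.65059.
|∇z| = √(a²+b²) = 0.66573, so dip δ = arctan(0.66573) = 33.65°.
True thickness = vertical thickness × cos δ = 194 × cos 33.65° = 161.49 ft.

161.49 ft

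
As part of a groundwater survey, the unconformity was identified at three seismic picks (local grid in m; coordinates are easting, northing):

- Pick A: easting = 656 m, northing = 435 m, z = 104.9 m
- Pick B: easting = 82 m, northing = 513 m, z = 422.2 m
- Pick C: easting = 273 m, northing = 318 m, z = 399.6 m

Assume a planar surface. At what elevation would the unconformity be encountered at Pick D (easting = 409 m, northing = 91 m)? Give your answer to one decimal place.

Two edge vectors: Pick A→Pick B = (-574, 78, 317.3), Pick A→Pick C = (-383, -117, 294.7).
Normal n = (Pick A→Pick B) × (Pick A→Pick C) = (60110.7, 47631.9, 97032).
So ∂z/∂easting = −n_x/n_z = −0.61949 and ∂z/∂northing = −n_y/n_z = −0.49089.
Intercept c from Pick A: 104.9 + 406.39 + 213.54 = 724.82.
At (409, 91): z = −253.4 − 44.7 + 724.82 = 426.8 m.

426.8 m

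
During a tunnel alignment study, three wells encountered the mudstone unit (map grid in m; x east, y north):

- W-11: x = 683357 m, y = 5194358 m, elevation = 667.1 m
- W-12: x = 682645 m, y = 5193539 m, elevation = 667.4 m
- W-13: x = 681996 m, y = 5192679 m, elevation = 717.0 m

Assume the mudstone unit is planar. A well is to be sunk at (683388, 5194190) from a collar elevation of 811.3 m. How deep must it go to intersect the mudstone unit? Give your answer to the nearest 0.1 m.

55.7 m

Two edge vectors: W-11→W-12 = (-712, -819, 0.3), W-11→W-13 = (-1361, -1679, 49.9).
Normal n = (W-11→W-12) × (W-11→W-13) = (-40364.4, 35120.5, 80789).
So ∂z/∂x = −n_x/n_z = 0.499627425 and ∂z/∂y = −n_y/n_z = −0.434718835.
Intercept c from W-11: 667.1 − 341423.90 + 2258085.26 = 1917328.46.
At (683388, 5194190): z_contact = 341439.39 − 2258012.23 + 1917328.46 = 755.62 m.
Depth below ground = 811.3 − 755.62 = 55.7 m.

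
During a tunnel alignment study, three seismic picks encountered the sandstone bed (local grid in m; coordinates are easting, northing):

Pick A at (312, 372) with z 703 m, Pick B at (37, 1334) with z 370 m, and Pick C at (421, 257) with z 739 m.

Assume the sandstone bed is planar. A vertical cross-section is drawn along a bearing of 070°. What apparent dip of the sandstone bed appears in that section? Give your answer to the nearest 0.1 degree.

Let the plane be z = a·easting + b·northing + c.
Pick B−Pick A: −275a + 962b = −333;  Pick C−Pick A: 109a − 115b = 36.
Solving gives a = −0.05002, b = −0.36045.
Unit vector along 070° is (sin 70°, cos 70°) = (0.9397, 0.3420).
Slope in that direction = a·(0.9397) + b·(0.3420) = −0.17028.
Apparent dip = arctan|0.17028| = 9.7° (true dip is 20.0°, so apparent ≤ true as expected).

9.7°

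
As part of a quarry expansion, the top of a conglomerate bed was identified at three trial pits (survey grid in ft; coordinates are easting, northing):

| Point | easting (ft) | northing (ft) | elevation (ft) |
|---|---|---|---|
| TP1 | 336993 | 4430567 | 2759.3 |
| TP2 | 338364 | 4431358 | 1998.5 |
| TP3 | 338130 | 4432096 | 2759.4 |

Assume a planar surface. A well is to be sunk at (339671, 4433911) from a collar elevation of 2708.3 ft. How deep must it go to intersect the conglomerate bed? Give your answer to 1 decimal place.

134.7 ft

Let the plane be z = a·easting + b·northing + c.
TP2−TP1: 1371a + 791b = −760.8;  TP3−TP1: 1137a + 1529b = 0.1.
Solving gives a = −0.971969317, b = 0.722844417.
Then c = 2759.3 − a·336993 − b·4430567 = −2872304.46.
At (339671, 4433911): z_contact = −330149.79 + 3205027.81 − 2872304.46 = 2573.56 ft.
Depth below ground = 2708.3 − 2573.56 = 134.7 ft.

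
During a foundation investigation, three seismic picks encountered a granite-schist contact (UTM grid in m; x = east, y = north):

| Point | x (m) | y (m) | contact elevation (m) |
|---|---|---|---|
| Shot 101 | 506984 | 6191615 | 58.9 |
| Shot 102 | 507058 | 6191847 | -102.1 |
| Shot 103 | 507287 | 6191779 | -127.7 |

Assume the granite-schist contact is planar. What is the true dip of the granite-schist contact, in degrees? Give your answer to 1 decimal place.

33.7°

Two edge vectors: Shot 101→Shot 102 = (74, 232, -161), Shot 101→Shot 103 = (303, 164, -186.6).
Normal n = (Shot 101→Shot 102) × (Shot 101→Shot 103) = (-16887.2, -34974.6, -58160).
So ∂z/∂x = −n_x/n_z = −0.29036 and ∂z/∂y = −n_y/n_z = −0.60135.
Gradient magnitude |∇z| = √(a² + b²) = √(0.08431 + 0.36162) = 0.66778.
True dip = arctan(0.66778) = 33.7°, dipping toward NNE (azimuth ≈ 026°).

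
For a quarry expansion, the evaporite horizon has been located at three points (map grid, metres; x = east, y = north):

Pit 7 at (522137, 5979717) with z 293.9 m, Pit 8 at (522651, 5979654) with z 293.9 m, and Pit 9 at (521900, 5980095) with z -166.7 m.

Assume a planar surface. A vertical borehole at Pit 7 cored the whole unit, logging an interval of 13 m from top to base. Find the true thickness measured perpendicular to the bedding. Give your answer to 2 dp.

7.81 m

Two edge vectors: Pit 7→Pit 8 = (514, -63, 0), Pit 7→Pit 9 = (-237, 378, -460.6).
Normal n = (Pit 7→Pit 8) × (Pit 7→Pit 9) = (29017.8, 236748.4, 179361).
So ∂z/∂x = −n_x/n_z = −0.16178 and ∂z/∂y = −n_y/n_z = −1.31995.
|∇z| = √(a²+b²) = 1.32983, so dip δ = arctan(1.32983) = 53.06°.
True thickness = vertical thickness × cos δ = 13 × cos 53.06° = 7.81 m.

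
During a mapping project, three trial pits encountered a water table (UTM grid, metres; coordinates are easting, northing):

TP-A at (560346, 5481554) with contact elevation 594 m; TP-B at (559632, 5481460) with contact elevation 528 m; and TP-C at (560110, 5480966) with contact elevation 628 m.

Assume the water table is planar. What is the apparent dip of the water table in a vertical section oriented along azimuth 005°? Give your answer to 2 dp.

5.18°

Let the plane be z = a·easting + b·northing + c.
TP-B−TP-A: −714a − 94b = −66;  TP-C−TP-A: −236a − 588b = 34.
Solving gives a = 0.10563, b = −0.10022.
Unit vector along 005° is (sin 5°, cos 5°) = (0.0872, 0.9962).
Slope in that direction = a·(0.0872) + b·(0.9962) = −0.09063.
Apparent dip = arctan|0.09063| = 5.18° (true dip is 8.3°, so apparent ≤ true as expected).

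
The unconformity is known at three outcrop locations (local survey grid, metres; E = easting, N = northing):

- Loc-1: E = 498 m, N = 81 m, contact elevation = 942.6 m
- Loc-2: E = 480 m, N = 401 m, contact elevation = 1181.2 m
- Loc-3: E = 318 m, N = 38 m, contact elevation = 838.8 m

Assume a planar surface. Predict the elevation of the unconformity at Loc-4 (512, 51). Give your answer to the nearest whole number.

925 m

Let the plane be z = a·E + b·N + c.
Loc-2−Loc-1: −18a + 320b = 238.6;  Loc-3−Loc-1: −180a − 43b = −103.8.
Solving gives a = 0.39326, b = 0.76775.
Then c = 942.6 − a·498 − b·81 = 684.57.
At (512, 51): z = 201.3 + 39.2 + 684.57 = 925.1 m.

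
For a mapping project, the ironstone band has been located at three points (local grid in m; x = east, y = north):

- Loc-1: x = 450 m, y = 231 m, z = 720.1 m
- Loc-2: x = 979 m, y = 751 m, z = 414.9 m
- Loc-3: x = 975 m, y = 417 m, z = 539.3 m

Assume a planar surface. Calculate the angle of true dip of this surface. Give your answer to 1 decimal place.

23.1°

Two edge vectors: Loc-1→Loc-2 = (529, 520, -305.2), Loc-1→Loc-3 = (525, 186, -180.8).
Normal n = (Loc-1→Loc-2) × (Loc-1→Loc-3) = (-37248.8, -64586.8, -174606).
So ∂z/∂x = −n_x/n_z = −0.21333 and ∂z/∂y = −n_y/n_z = −0.36990.
Gradient magnitude |∇z| = √(a² + b²) = √(0.04551 + 0.13683) = 0.42701.
True dip = arctan(0.42701) = 23.1°, dipping toward NNE (azimuth ≈ 030°).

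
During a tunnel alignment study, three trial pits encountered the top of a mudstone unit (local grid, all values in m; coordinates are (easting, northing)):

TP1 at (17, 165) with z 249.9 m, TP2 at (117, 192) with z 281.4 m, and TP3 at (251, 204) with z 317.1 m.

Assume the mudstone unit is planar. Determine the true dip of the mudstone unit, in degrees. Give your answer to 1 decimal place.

19.9°

Let the plane be z = a·E + b·N + c.
TP2−TP1: 100a + 27b = 31.5;  TP3−TP1: 234a + 39b = 67.2.
Solving gives a = 0.24231, b = 0.26923.
Gradient magnitude |∇z| = √(a² + b²) = √(0.05871 + 0.07249) = 0.36221.
True dip = arctan(0.36221) = 19.9°, dipping toward SW (azimuth ≈ 222°).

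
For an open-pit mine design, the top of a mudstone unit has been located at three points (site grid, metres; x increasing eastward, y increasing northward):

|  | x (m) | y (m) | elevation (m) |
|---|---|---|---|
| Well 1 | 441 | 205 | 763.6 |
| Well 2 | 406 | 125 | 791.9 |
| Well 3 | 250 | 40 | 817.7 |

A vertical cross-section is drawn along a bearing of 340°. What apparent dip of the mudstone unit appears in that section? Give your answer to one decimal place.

Two edge vectors: Well 1→Well 2 = (-35, -80, 28.3), Well 1→Well 3 = (-191, -165, 54.1).
Normal n = (Well 1→Well 2) × (Well 1→Well 3) = (341.5, -3511.8, -9505).
So ∂z/∂x = −n_x/n_z = 0.03593 and ∂z/∂y = −n_y/n_z = −0.36947.
Unit vector along 340° is (sin 340°, cos 340°) = (-0.3420, 0.9397).
Slope in that direction = a·(-0.3420) + b·(0.9397) = −0.35948.
Apparent dip = arctan|0.35948| = 19.8° (true dip is 20.4°, so apparent ≤ true as expected).

19.8°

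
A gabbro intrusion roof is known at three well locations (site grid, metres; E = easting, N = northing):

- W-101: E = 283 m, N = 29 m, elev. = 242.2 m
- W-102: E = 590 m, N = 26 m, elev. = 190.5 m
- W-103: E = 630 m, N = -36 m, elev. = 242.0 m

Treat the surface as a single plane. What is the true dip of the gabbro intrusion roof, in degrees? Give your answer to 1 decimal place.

Let the plane be z = a·E + b·N + c.
W-102−W-101: 307a − 3b = −51.7;  W-103−W-101: 347a − 65b = −0.2.
Solving gives a = −0.17764, b = −0.94525.
Gradient magnitude |∇z| = √(a² + b²) = √(0.03156 + 0.89350) = 0.96180.
True dip = arctan(0.96180) = 43.9°, dipping toward N (azimuth ≈ 011°).

43.9°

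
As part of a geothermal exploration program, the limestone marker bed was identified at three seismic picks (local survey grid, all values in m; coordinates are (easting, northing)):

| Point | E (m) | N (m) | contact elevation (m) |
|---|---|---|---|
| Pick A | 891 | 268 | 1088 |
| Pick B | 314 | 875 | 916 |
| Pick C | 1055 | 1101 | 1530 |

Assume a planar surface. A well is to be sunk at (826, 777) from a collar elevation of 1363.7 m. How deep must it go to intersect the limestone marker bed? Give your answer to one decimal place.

Two edge vectors: Pick A→Pick B = (-577, 607, -172), Pick A→Pick C = (164, 833, 442).
Normal n = (Pick A→Pick B) × (Pick A→Pick C) = (411570, 226826, -580189).
So ∂z/∂E = −n_x/n_z = 0.709372 and ∂z/∂N = −n_y/n_z = 0.390952.
Intercept c from Pick A: 1088 − 632.05 − 104.78 = 351.17.
At (826, 777): z_contact = 585.94 + 303.77 + 351.17 = 1240.89 m.
Depth below ground = 1363.7 − 1240.89 = 122.8 m.

122.8 m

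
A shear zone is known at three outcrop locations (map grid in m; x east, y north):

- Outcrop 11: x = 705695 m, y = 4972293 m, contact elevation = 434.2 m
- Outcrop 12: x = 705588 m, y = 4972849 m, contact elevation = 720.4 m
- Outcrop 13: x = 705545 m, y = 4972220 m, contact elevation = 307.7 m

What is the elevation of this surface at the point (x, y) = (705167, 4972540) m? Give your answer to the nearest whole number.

301 m

Let the plane be z = a·x + b·y + c.
Outcrop 12−Outcrop 11: −107a + 556b = 286.2;  Outcrop 13−Outcrop 11: −150a − 73b = −126.5.
Solving gives a = 0.54205523, b = 0.61906459.
Then c = 434.2 − a·705695 − b·4972293 = −3460261.98.
At (705167, 4972540): z = 382239.5 + 3078323.4 − 3460261.98 = 300.9 m.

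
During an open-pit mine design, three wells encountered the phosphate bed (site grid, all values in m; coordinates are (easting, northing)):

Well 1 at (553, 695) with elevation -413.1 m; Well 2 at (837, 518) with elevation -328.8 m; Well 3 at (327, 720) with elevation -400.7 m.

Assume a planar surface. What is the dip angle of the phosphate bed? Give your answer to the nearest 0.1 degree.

34.9°

Let the plane be z = a·E + b·N + c.
Well 2−Well 1: 284a − 177b = 84.3;  Well 3−Well 1: −226a + 25b = 12.4.
Solving gives a = −0.13076, b = −0.68608.
Gradient magnitude |∇z| = √(a² + b²) = √(0.01710 + 0.47071) = 0.69843.
True dip = arctan(0.69843) = 34.9°, dipping toward N (azimuth ≈ 011°).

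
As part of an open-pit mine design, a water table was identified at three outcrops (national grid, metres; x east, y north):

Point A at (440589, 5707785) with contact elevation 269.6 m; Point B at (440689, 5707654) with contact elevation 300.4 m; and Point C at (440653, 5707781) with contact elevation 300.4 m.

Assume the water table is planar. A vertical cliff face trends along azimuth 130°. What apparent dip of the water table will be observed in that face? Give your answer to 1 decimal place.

Let the plane be z = a·x + b·y + c.
Point B−Point A: 100a − 131b = 30.8;  Point C−Point A: 64a − 4b = 30.8.
Solving gives a = 0.48993, b = 0.13888.
Unit vector along 130° is (sin 130°, cos 130°) = (0.7660, -0.6428).
Slope in that direction = a·(0.7660) + b·(-0.6428) = 0.28604.
Apparent dip = arctan|0.28604| = 16.0° (true dip is 27.0°, so apparent ≤ true as expected).

16.0°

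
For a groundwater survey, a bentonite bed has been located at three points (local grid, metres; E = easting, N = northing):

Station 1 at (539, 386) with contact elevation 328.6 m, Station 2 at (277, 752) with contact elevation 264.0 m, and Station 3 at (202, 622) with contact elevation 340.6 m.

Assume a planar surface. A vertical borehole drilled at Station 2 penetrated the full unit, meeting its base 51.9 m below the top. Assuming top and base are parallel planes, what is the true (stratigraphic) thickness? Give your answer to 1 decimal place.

46.1 m

Let the plane be z = a·E + b·N + c.
Station 2−Station 1: −262a + 366b = −64.6;  Station 3−Station 1: −337a + 236b = 12.
Solving gives a = −0.31926, b = −0.40504.
|∇z| = √(a²+b²) = 0.51574, so dip δ = arctan(0.51574) = 27.28°.
True thickness = vertical thickness × cos δ = 51.9 × cos 27.28° = 46.1 m.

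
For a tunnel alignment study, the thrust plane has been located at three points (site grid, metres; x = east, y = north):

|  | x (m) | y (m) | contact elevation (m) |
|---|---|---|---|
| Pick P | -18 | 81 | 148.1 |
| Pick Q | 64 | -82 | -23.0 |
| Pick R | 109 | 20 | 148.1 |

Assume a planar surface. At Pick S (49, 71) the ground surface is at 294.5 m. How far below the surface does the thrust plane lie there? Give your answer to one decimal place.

115.7 m

Two edge vectors: Pick P→Pick Q = (82, -163, -171.1), Pick P→Pick R = (127, -61, 0).
Normal n = (Pick P→Pick Q) × (Pick P→Pick R) = (-10437.1, -21729.7, 15699).
So ∂z/∂x = −n_x/n_z = 0.66483 and ∂z/∂y = −n_y/n_z = 1.38415.
Intercept c from Pick P: 148.1 + 11.97 − 112.12 = 47.95.
At (49, 71): z_contact = 32.58 + 98.27 + 47.95 = 178.80 m.
Depth below ground = 294.5 − 178.80 = 115.7 m.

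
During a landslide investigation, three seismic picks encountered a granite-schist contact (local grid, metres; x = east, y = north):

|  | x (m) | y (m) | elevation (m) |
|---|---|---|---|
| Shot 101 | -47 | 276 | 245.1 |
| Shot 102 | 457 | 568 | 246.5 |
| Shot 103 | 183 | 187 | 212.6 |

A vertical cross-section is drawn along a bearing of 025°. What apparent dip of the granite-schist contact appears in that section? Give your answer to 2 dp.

Let the plane be z = a·x + b·y + c.
Shot 102−Shot 101: 504a + 292b = 1.4;  Shot 103−Shot 101: 230a − 89b = −32.5.
Solving gives a = −0.08361, b = 0.14910.
Unit vector along 025° is (sin 25°, cos 25°) = (0.4226, 0.9063).
Slope in that direction = a·(0.4226) + b·(0.9063) = 0.09980.
Apparent dip = arctan|0.09980| = 5.70° (true dip is 9.7°, so apparent ≤ true as expected).

5.70°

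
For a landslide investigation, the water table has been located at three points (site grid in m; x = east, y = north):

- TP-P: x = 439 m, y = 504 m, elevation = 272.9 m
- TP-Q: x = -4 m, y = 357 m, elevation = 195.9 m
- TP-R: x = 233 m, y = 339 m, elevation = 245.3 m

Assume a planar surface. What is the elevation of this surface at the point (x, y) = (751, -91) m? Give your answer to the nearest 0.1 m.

386.4 m

Two edge vectors: TP-P→TP-Q = (-443, -147, -77), TP-P→TP-R = (-206, -165, -27.6).
Normal n = (TP-P→TP-Q) × (TP-P→TP-R) = (-8647.8, 3635.2, 42813).
So ∂z/∂x = −n_x/n_z = 0.20199 and ∂z/∂y = −n_y/n_z = −0.08491.
Intercept c from TP-P: 272.9 − 88.67 + 42.79 = 227.02.
At (751, -91): z = 151.7 + 7.7 + 227.02 = 386.4 m.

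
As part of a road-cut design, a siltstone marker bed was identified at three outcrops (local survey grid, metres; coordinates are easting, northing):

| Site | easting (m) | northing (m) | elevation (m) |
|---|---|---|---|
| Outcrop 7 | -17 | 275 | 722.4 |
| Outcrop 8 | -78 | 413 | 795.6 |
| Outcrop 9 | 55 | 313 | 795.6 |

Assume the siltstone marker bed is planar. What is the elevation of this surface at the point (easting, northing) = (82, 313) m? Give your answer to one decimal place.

811.7 m

Let the plane be z = a·easting + b·northing + c.
Outcrop 8−Outcrop 7: −61a + 138b = 73.2;  Outcrop 9−Outcrop 7: 72a + 38b = 73.2.
Solving gives a = 0.59736, b = 0.79448.
Then c = 722.4 − a·-17 − b·275 = 514.07.
At (82, 313): z = 49.0 + 248.7 + 514.07 = 811.7 m.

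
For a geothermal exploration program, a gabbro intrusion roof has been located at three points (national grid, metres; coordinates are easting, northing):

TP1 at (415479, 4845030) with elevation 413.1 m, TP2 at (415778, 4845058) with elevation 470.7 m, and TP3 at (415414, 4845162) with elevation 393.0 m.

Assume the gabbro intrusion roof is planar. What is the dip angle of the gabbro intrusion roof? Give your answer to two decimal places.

11.60°

Two edge vectors: TP1→TP2 = (299, 28, 57.6), TP1→TP3 = (-65, 132, -20.1).
Normal n = (TP1→TP2) × (TP1→TP3) = (-8166, 2265.9, 41288).
So ∂z/∂easting = −n_x/n_z = 0.19778 and ∂z/∂northing = −n_y/n_z = −0.05488.
Gradient magnitude |∇z| = √(a² + b²) = √(0.03912 + 0.00301) = 0.20525.
True dip = arctan(0.20525) = 11.60°, dipping toward WNW (azimuth ≈ 286°).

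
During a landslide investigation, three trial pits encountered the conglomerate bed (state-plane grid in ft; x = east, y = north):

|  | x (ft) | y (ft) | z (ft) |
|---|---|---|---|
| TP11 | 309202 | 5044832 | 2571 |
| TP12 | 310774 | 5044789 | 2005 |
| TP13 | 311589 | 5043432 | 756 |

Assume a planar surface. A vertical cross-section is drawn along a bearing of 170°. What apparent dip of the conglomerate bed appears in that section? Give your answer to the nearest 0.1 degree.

37.4°

Two edge vectors: TP11→TP12 = (1572, -43, -566), TP11→TP13 = (2387, -1400, -1815).
Normal n = (TP11→TP12) × (TP11→TP13) = (-714355, 1502138, -2098159).
So ∂z/∂x = −n_x/n_z = −0.34047 and ∂z/∂y = −n_y/n_z = 0.71593.
Unit vector along 170° is (sin 170°, cos 170°) = (0.1736, -0.9848).
Slope in that direction = a·(0.1736) + b·(-0.9848) = −0.76418.
Apparent dip = arctan|0.76418| = 37.4° (true dip is 38.4°, so apparent ≤ true as expected).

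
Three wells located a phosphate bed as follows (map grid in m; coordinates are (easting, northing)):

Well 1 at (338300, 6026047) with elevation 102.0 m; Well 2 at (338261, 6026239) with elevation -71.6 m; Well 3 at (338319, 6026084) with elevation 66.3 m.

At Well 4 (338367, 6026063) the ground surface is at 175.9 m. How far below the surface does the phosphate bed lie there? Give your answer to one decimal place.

Two edge vectors: Well 1→Well 2 = (-39, 192, -173.6), Well 1→Well 3 = (19, 37, -35.7).
Normal n = (Well 1→Well 2) × (Well 1→Well 3) = (-431.2, -4690.7, -5091).
So ∂z/∂E = −n_x/n_z = −0.084698488 and ∂z/∂N = −n_y/n_z = −0.921371047.
Intercept c from Well 1: 102 + 28653.50 + 5552225.23 = 5580980.73.
At (338367, 6026063): z_contact = −28659.17 − 5552239.98 + 5580980.73 = 81.58 m.
Depth below ground = 175.9 − 81.58 = 94.3 m.

94.3 m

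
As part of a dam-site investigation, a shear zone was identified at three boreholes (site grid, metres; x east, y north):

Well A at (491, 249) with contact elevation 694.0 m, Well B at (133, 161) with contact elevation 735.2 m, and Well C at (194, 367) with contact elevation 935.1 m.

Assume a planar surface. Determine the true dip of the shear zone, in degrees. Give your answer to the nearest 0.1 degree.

Two edge vectors: Well A→Well B = (-358, -88, 41.2), Well A→Well C = (-297, 118, 241.1).
Normal n = (Well A→Well B) × (Well A→Well C) = (-26078.4, 74077.4, -68380).
So ∂z/∂x = −n_x/n_z = −0.38137 and ∂z/∂y = −n_y/n_z = 1.08332.
Gradient magnitude |∇z| = √(a² + b²) = √(0.14545 + 1.17358) = 1.14849.
True dip = arctan(1.14849) = 49.0°, dipping toward SSE (azimuth ≈ 161°).

49.0°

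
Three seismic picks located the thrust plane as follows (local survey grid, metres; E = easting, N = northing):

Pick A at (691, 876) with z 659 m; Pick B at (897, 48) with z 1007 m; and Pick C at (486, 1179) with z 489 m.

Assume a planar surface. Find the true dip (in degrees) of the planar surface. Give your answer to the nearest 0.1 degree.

Let the plane be z = a·E + b·N + c.
Pick B−Pick A: 206a − 828b = 348;  Pick C−Pick A: −205a + 303b = −170.
Solving gives a = 0.32907, b = −0.33842.
Gradient magnitude |∇z| = √(a² + b²) = √(0.10828 + 0.11453) = 0.47203.
True dip = arctan(0.47203) = 25.3°, dipping toward NW (azimuth ≈ 316°).

25.3°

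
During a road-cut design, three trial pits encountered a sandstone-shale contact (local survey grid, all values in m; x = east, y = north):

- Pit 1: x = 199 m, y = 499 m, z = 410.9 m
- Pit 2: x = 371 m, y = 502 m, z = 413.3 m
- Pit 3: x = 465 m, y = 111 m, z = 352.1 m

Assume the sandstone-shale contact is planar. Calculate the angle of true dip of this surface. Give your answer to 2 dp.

9.07°

Let the plane be z = a·x + b·y + c.
Pit 2−Pit 1: 172a + 3b = 2.4;  Pit 3−Pit 1: 266a − 388b = −58.8.
Solving gives a = 0.01118, b = 0.15921.
Gradient magnitude |∇z| = √(a² + b²) = √(0.00012 + 0.02535) = 0.15960.
True dip = arctan(0.15960) = 9.07°, dipping toward S (azimuth ≈ 184°).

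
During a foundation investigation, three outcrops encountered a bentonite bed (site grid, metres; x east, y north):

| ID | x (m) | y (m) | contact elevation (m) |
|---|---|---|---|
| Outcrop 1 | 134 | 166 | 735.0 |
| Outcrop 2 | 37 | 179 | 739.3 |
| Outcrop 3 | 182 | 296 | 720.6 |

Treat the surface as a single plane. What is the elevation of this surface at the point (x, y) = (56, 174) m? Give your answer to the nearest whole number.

Let the plane be z = a·x + b·y + c.
Outcrop 2−Outcrop 1: −97a + 13b = 4.3;  Outcrop 3−Outcrop 1: 48a + 130b = −14.4.
Solving gives a = −0.05639, b = −0.08995.
Then c = 735 − a·134 − b·166 = 757.49.
At (56, 174): z = −3.2 − 15.7 + 757.49 = 738.7 m.

739 m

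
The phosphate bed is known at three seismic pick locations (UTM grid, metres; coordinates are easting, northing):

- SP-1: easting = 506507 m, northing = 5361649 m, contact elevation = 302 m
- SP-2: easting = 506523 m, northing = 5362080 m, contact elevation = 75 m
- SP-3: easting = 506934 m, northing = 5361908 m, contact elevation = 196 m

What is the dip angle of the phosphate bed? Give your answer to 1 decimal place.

Let the plane be z = a·easting + b·northing + c.
SP-2−SP-1: 16a + 431b = −227;  SP-3−SP-1: 427a + 259b = −106.
Solving gives a = 0.07286, b = −0.52939.
Gradient magnitude |∇z| = √(a² + b²) = √(0.00531 + 0.28025) = 0.53438.
True dip = arctan(0.53438) = 28.1°, dipping toward N (azimuth ≈ 352°).

28.1°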